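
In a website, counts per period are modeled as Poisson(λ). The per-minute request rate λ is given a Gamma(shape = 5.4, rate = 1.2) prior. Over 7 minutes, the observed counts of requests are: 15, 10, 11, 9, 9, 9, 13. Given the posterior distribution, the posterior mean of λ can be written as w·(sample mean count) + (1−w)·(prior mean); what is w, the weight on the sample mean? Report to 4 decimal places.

With a Gamma(shape α, rate β) prior, the Poisson likelihood is conjugate: the posterior is Gamma(α + ΣXᵢ, β + n).
Posterior mean = (α₀+S)/(β₀+n) = [n/(β₀+n)]·(S/n) + [β₀/(β₀+n)]·(α₀/β₀), so only n and β₀ enter the weight.
Weight on data w = n/(β₀+n) = 7/(1.2+7) = 7/8.2 = 0.8537.

0.8537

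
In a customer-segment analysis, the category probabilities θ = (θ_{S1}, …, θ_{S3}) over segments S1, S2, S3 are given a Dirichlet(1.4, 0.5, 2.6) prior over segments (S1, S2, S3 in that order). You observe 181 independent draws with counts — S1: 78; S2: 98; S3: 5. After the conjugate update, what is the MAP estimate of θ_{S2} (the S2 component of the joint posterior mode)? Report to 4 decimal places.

The Dirichlet prior is conjugate to the Multinomial likelihood: each posterior αⱼ = prior αⱼ + observed count nⱼ.
Posterior concentration: (79.4, 98.5, 7.6), total = 185.5.
Joint mode component: (α_{S2}−1)/(Σα−K) = 97.5/182.5 = 0.5342.

0.5342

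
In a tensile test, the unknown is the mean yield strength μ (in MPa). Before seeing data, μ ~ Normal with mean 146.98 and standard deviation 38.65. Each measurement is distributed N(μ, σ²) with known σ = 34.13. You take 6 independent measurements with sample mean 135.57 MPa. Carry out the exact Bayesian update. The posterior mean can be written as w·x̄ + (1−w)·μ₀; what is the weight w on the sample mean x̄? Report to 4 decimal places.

For Normal data with known variance σ², a Normal(μ₀, σ₀²) prior on μ is conjugate. Posterior precision = 1/σ₀² + n/σ²; posterior mean is the precision-weighted average of μ₀ and x̄.
σ₀² = 38.65² = 1493.8225, σ² = 34.13² = 1164.8569. Prior precision 1/σ₀² = 1/1493.8225; data precision n/σ² = 6/1164.8569.
w = (n/σ²)/(1/σ₀² + n/σ²) = n·σ₀²/(σ² + n·σ₀²) = 6·1493.8225/(1164.8569 + 6·1493.8225) = 8962.935/10127.7919 = 0.8850.

0.8850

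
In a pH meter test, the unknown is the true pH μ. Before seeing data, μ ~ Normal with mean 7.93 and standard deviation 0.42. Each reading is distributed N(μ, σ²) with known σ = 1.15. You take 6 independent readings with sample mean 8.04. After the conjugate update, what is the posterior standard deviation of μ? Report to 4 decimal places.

0.3130

For Normal data with known variance σ², a Normal(μ₀, σ₀²) prior on μ is conjugate. Posterior precision = 1/σ₀² + n/σ²; posterior mean is the precision-weighted average of μ₀ and x̄.
σ₀² = 0.42² = 0.1764, σ² = 1.15² = 1.3225; σ² + n·σ₀² = 1.3225 + 6·0.1764 = 2.3809.
Posterior precision = 1/σ₀² + n/σ² = 1/0.1764 + 6/1.3225 = (σ² + n·σ₀²)/(σ₀²σ²) = 2.3809/(0.1764·1.3225); posterior variance σₙ² = σ₀²σ²/(σ² + n·σ₀²) = 0.1764·1.3225/2.3809 = 0.097984.
Posterior SD = √σₙ² = √(0.1764·1.3225/2.3809) = 0.3130.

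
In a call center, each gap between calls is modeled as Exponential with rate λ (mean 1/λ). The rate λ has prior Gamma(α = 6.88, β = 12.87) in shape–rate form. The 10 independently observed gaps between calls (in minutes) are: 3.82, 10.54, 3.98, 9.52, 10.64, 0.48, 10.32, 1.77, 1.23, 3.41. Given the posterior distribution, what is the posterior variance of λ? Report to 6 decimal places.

With a Gamma(shape α, rate β) prior on the exponential rate λ, the posterior after n observations with total T = Σxᵢ is Gamma(α+n, β+T).
Sum of observations T = 55.71 minutes; n = 10.
Posterior: Gamma(6.88+10, 12.87+55.71) = Gamma(16.88, 68.58).
Var = α/β² = 0.003589.

0.003589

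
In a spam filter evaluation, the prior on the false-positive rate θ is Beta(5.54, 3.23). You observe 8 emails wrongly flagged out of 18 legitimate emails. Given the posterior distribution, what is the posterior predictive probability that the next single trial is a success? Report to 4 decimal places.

The Beta prior is conjugate to a Binomial/Bernoulli likelihood; the update adds successes to α and failures to β.
Posterior: Beta(α+k, β+n−k) = Beta(5.54+8, 3.23+10) = Beta(13.54, 13.23).
For a single future Bernoulli trial, P(success | data) = α/(α+β) = 0.5058.

0.5058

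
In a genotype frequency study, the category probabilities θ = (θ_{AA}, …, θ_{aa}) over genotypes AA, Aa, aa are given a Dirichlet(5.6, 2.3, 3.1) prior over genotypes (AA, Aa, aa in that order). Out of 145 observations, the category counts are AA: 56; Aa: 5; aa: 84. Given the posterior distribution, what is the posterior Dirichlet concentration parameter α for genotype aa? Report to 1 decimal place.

87.1

The Dirichlet prior is conjugate to the Multinomial likelihood: each posterior αⱼ = prior αⱼ + observed count nⱼ.
Posterior concentration: (61.6, 7.3, 87.1), total = 156.0.
α_{aa} = 3.1 + 84 = 87.1.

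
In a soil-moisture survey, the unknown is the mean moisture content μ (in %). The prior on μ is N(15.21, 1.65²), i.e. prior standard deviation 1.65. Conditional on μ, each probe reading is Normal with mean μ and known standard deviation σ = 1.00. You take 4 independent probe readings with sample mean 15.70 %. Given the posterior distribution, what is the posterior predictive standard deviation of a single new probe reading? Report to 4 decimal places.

For Normal data with known variance σ², a Normal(μ₀, σ₀²) prior on μ is conjugate. Posterior precision = 1/σ₀² + n/σ²; posterior mean is the precision-weighted average of μ₀ and x̄.
σ₀² = 1.65² = 2.7225, σ² = 1.00² = 1; σ² + n·σ₀² = 1 + 4·2.7225 = 11.89.
Posterior precision = 1/σ₀² + n/σ² = 1/2.7225 + 4/1 = (σ² + n·σ₀²)/(σ₀²σ²) = 11.89/(2.7225·1); posterior variance σₙ² = σ₀²σ²/(σ² + n·σ₀²) = 2.7225·1/11.89 = 0.228974.
Predictive variance for one new observation = σₙ² + σ² = 2.7225·1/11.89 + 1 = σ²·(σ₀² + 11.89)/11.89 = 1·14.6125/11.89 = 1.228974; SD = √(1·14.6125/11.89) = 1.1086.

1.1086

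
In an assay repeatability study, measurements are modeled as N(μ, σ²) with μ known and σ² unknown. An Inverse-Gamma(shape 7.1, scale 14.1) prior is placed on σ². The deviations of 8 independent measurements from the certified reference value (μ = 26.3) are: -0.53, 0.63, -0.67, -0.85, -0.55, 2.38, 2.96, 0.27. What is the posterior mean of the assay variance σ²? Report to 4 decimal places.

2.2203

With known mean μ and an Inverse-Gamma(α, β) prior on σ², the Normal likelihood is conjugate: posterior is Inv-Gamma(α + n/2, β + Σ(xᵢ−μ)²/2).
Σ(xᵢ−μ)² = (-0.53)² + (0.63)² + (-0.67)² + (-0.85)² + (-0.55)² + (2.38)² + (2.96)² + (0.27)² = 16.6506.
Posterior: Inv-Gamma(7.1 + 8/2, 14.1 + 16.6506/2) = Inv-Gamma(11.10, 22.42530).
E[σ²|data] = β/(α−1) = 22.42530/10.10 = 2.2203.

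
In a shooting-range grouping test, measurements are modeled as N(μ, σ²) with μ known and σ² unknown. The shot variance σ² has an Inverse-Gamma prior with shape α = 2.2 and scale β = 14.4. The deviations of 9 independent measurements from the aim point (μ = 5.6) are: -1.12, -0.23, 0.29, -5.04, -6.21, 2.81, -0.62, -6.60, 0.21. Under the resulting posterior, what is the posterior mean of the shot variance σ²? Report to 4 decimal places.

12.8107

With known mean μ and an Inverse-Gamma(α, β) prior on σ², the Normal likelihood is conjugate: posterior is Inv-Gamma(α + n/2, β + Σ(xᵢ−μ)²/2).
Σ(xᵢ−μ)² = (-1.12)² + (-0.23)² + (0.29)² + (-5.04)² + (-6.21)² + (2.81)² + (-0.62)² + (-6.60)² + (0.21)² = 117.2417.
Posterior: Inv-Gamma(2.2 + 9/2, 14.4 + 117.2417/2) = Inv-Gamma(6.70, 73.02085).
E[σ²|data] = β/(α−1) = 73.02085/5.70 = 12.8107.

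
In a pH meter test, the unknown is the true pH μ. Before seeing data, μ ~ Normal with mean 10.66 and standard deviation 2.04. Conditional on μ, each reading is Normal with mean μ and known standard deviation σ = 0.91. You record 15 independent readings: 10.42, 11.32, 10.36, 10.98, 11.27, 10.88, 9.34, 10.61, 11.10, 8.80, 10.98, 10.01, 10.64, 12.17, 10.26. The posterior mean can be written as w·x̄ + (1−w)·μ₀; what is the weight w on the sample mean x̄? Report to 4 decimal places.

0.9869

For Normal data with known variance σ², a Normal(μ₀, σ₀²) prior on μ is conjugate. Posterior precision = 1/σ₀² + n/σ²; posterior mean is the precision-weighted average of μ₀ and x̄.
σ₀² = 2.04² = 4.1616, σ² = 0.91² = 0.8281. Prior precision 1/σ₀² = 1/4.1616; data precision n/σ² = 15/0.8281.
w = (n/σ²)/(1/σ₀² + n/σ²) = n·σ₀²/(σ² + n·σ₀²) = 15·4.1616/(0.8281 + 15·4.1616) = 62.424/63.2521 = 0.9869.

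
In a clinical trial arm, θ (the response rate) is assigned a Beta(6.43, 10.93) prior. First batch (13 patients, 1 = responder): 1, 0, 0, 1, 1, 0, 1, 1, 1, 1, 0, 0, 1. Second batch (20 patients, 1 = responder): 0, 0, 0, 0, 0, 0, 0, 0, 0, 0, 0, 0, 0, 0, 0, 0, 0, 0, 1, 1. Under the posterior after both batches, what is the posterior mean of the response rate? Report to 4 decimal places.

The Beta prior is conjugate to a Binomial/Bernoulli likelihood; the update adds successes to α and failures to β.
After batch 1: Beta(6.43+8, 10.93+5) = Beta(14.43, 15.93).
After batch 2: Beta(14.43+2, 15.93+18) = Beta(16.43, 33.93).
Posterior mean = α/(α+β) = 16.43/50.36 = 0.3263.

0.3263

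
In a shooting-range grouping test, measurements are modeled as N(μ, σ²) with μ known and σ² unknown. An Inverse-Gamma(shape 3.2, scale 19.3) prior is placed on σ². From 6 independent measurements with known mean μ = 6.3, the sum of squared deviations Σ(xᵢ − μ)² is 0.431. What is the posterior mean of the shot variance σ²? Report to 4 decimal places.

With known mean μ and an Inverse-Gamma(α, β) prior on σ², the Normal likelihood is conjugate: posterior is Inv-Gamma(α + n/2, β + Σ(xᵢ−μ)²/2).
Posterior: Inv-Gamma(3.2 + 6/2, 19.3 + 0.431/2) = Inv-Gamma(6.20, 19.5155).
E[σ²|data] = β/(α−1) = 19.5155/5.20 = 3.7530.

3.7530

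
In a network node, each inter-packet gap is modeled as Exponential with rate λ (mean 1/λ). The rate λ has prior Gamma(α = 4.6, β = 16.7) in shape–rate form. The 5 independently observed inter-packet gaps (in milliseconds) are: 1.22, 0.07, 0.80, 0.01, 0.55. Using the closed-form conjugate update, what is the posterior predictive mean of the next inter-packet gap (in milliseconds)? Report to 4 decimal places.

With a Gamma(shape α, rate β) prior on the exponential rate λ, the posterior after n observations with total T = Σxᵢ is Gamma(α+n, β+T).
Sum of observations T = 2.65 milliseconds; n = 5.
Posterior: Gamma(4.6+5, 16.7+2.65) = Gamma(9.6, 19.35).
The predictive distribution for the next observation is Lomax; its mean is β/(α−1) = 19.35/8.6 = 2.2500.

2.2500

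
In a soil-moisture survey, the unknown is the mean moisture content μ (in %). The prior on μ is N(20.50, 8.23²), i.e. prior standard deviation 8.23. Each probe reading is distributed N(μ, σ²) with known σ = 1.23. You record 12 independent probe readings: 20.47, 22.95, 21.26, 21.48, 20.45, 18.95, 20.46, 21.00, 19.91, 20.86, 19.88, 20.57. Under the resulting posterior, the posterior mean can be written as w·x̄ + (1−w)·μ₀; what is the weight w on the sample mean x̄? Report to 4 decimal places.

0.9981

For Normal data with known variance σ², a Normal(μ₀, σ₀²) prior on μ is conjugate. Posterior precision = 1/σ₀² + n/σ²; posterior mean is the precision-weighted average of μ₀ and x̄.
σ₀² = 8.23² = 67.7329, σ² = 1.23² = 1.5129. Prior precision 1/σ₀² = 1/67.7329; data precision n/σ² = 12/1.5129.
w = (n/σ²)/(1/σ₀² + n/σ²) = n·σ₀²/(σ² + n·σ₀²) = 12·67.7329/(1.5129 + 12·67.7329) = 812.7948/814.3077 = 0.9981.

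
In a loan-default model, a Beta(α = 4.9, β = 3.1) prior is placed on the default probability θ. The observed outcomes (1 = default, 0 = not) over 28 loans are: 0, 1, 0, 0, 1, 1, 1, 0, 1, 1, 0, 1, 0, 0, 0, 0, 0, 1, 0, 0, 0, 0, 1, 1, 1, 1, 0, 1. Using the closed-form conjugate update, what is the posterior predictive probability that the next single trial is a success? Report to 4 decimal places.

The Beta prior is conjugate to a Binomial/Bernoulli likelihood; the update adds successes to α and failures to β.
Posterior: Beta(α+k, β+n−k) = Beta(4.9+13, 3.1+15) = Beta(17.9, 18.1).
For a single future Bernoulli trial, P(success | data) = α/(α+β) = 0.4972.

0.4972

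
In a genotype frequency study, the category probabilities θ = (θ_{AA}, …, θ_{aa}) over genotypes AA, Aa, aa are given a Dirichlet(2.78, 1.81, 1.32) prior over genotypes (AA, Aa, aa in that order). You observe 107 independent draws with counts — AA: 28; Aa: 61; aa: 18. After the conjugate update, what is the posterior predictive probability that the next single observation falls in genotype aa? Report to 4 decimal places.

The Dirichlet prior is conjugate to the Multinomial likelihood: each posterior αⱼ = prior αⱼ + observed count nⱼ.
Posterior concentration: (30.78, 62.81, 19.32), total = 112.91.
P(next = aa | data) = α_{aa}/Σα = 0.1711.

0.1711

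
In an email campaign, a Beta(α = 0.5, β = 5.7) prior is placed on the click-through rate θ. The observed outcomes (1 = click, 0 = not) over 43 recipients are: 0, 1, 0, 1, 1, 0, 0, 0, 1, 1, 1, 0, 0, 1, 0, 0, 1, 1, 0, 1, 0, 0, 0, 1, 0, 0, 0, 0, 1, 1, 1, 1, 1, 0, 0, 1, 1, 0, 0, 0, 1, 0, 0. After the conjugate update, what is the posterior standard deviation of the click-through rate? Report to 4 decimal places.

The Beta prior is conjugate to a Binomial/Bernoulli likelihood; the update adds successes to α and failures to β.
Posterior: Beta(α+k, β+n−k) = Beta(0.5+19, 5.7+24) = Beta(19.5, 29.7).
Var = αβ/((α+β)²(α+β+1)) = 19.5·29.7/(49.2²·50.2) = 0.00476603; SD = √0.00476603 = 0.0690.

0.0690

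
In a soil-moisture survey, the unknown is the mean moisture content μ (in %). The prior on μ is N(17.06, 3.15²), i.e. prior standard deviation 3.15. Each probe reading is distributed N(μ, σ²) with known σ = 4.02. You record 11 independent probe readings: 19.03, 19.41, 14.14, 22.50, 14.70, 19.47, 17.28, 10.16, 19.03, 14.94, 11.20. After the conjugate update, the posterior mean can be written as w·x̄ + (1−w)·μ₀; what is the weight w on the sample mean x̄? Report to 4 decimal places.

For Normal data with known variance σ², a Normal(μ₀, σ₀²) prior on μ is conjugate. Posterior precision = 1/σ₀² + n/σ²; posterior mean is the precision-weighted average of μ₀ and x̄.
σ₀² = 3.15² = 9.9225, σ² = 4.02² = 16.1604. Prior precision 1/σ₀² = 1/9.9225; data precision n/σ² = 11/16.1604.
w = (n/σ²)/(1/σ₀² + n/σ²) = n·σ₀²/(σ² + n·σ₀²) = 11·9.9225/(16.1604 + 11·9.9225) = 109.1475/125.3079 = 0.8710.

0.8710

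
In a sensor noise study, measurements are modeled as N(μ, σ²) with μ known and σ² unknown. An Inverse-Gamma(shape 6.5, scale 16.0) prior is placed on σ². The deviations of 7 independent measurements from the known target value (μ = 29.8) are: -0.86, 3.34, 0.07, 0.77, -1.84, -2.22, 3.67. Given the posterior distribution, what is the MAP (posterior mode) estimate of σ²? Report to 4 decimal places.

3.0125

With known mean μ and an Inverse-Gamma(α, β) prior on σ², the Normal likelihood is conjugate: posterior is Inv-Gamma(α + n/2, β + Σ(xᵢ−μ)²/2).
Σ(xᵢ−μ)² = (-0.86)² + (3.34)² + (0.07)² + (0.77)² + (-1.84)² + (-2.22)² + (3.67)² = 34.2759.
Posterior: Inv-Gamma(6.5 + 7/2, 16.0 + 34.2759/2) = Inv-Gamma(10.00, 33.13795).
Mode = β/(α+1) = 33.13795/11.00 = 3.0125.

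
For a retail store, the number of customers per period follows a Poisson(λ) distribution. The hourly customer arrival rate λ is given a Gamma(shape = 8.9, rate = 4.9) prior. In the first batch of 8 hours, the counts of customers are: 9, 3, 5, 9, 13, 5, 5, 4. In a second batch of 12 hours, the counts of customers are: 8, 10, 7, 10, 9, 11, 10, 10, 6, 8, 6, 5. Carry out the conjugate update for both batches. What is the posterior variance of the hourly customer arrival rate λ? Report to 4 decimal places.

0.2611

With a Gamma(shape α, rate β) prior, the Poisson likelihood is conjugate: the posterior is Gamma(α + ΣXᵢ, β + n).
Batch 1: sum of counts S = 53 over n = 8 hours.
After batch 1: Gamma(α+S, β+n) = Gamma(8.9+53, 4.9+8) = Gamma(61.9, 12.9).
Batch 2: sum of counts S = 100 over n = 12 hours.
After batch 2: Gamma(α+S, β+n) = Gamma(61.9+100, 12.9+12) = Gamma(161.9, 24.9).
Var = α/β² = 161.9/24.9² = 0.2611.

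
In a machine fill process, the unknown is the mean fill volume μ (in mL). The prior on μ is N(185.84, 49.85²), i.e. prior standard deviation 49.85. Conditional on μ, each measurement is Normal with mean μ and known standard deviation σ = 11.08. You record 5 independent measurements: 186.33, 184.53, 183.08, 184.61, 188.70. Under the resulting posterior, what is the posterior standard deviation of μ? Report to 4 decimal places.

4.9308

For Normal data with known variance σ², a Normal(μ₀, σ₀²) prior on μ is conjugate. Posterior precision = 1/σ₀² + n/σ²; posterior mean is the precision-weighted average of μ₀ and x̄.
σ₀² = 49.85² = 2485.0225, σ² = 11.08² = 122.7664; σ² + n·σ₀² = 122.7664 + 5·2485.0225 = 12547.8789.
Posterior precision = 1/σ₀² + n/σ² = 1/2485.0225 + 5/122.7664 = (σ² + n·σ₀²)/(σ₀²σ²) = 12547.8789/(2485.0225·122.7664); posterior variance σₙ² = σ₀²σ²/(σ² + n·σ₀²) = 2485.0225·122.7664/12547.8789 = 24.313055.
Posterior SD = √σₙ² = √(2485.0225·122.7664/12547.8789) = 4.9308.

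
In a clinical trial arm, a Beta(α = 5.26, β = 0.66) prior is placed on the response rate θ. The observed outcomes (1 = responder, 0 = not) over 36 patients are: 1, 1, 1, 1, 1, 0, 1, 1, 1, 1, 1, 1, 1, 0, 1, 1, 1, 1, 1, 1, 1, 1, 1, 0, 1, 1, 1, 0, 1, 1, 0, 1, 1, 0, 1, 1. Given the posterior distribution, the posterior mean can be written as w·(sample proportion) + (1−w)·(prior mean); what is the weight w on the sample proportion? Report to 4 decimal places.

0.8588

The Beta prior is conjugate to a Binomial/Bernoulli likelihood; the update adds successes to α and failures to β.
Posterior mean = (α₀+k)/(α₀+β₀+n) = [n/(α₀+β₀+n)]·(k/n) + [(α₀+β₀)/(α₀+β₀+n)]·α₀/(α₀+β₀), so only n and the prior enter the weight.
The weight on the data is w = n/(α₀+β₀+n) = 36/(5.26+0.66+36) = 36/41.92 = 0.8588.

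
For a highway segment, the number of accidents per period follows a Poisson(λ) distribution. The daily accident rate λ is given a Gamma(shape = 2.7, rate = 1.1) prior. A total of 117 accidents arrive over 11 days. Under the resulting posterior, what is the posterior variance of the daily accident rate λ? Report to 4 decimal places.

With a Gamma(shape α, rate β) prior, the Poisson likelihood is conjugate: the posterior is Gamma(α + ΣXᵢ, β + n).
Posterior: Gamma(α+S, β+n) = Gamma(2.7+117, 1.1+11) = Gamma(119.7, 12.1).
Var = α/β² = 119.7/12.1² = 0.8176.

0.8176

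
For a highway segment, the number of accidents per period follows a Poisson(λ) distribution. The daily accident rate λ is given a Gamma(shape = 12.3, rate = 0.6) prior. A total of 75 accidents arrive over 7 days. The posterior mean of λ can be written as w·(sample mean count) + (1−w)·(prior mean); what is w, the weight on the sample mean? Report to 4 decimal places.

With a Gamma(shape α, rate β) prior, the Poisson likelihood is conjugate: the posterior is Gamma(α + ΣXᵢ, β + n).
Posterior mean = (α₀+S)/(β₀+n) = [n/(β₀+n)]·(S/n) + [β₀/(β₀+n)]·(α₀/β₀), so only n and β₀ enter the weight.
Weight on data w = n/(β₀+n) = 7/(0.6+7) = 7/7.6 = 0.9211.

0.9211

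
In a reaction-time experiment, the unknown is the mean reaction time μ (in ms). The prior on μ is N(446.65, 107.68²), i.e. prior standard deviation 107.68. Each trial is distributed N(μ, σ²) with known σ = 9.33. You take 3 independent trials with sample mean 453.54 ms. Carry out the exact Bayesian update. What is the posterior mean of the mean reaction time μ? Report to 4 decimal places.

For Normal data with known variance σ², a Normal(μ₀, σ₀²) prior on μ is conjugate. Posterior precision = 1/σ₀² + n/σ²; posterior mean is the precision-weighted average of μ₀ and x̄.
n·x̄ = 3·453.54 = 1360.62.
σ₀² = 107.68² = 11594.9824, σ² = 9.33² = 87.0489; σ² + n·σ₀² = 87.0489 + 3·11594.9824 = 34871.9961.
Posterior mean = (μ₀/σ₀² + n·x̄/σ²)/(1/σ₀² + n/σ²) = (σ²·μ₀ + σ₀²·n·x̄)/(σ² + n·σ₀²) = (87.0489·446.65 + 11594.9824·1360.62)/34871.9961 = 15815245.344273/34871.9961 = 453.5228.

453.5228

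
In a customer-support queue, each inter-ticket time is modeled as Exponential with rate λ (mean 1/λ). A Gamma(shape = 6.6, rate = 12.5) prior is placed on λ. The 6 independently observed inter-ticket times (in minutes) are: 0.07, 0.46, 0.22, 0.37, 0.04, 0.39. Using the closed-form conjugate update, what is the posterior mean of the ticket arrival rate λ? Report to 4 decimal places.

0.8968

With a Gamma(shape α, rate β) prior on the exponential rate λ, the posterior after n observations with total T = Σxᵢ is Gamma(α+n, β+T).
Sum of observations T = 1.55 minutes; n = 6.
Posterior: Gamma(6.6+6, 12.5+1.55) = Gamma(12.6, 14.05).
Posterior mean of λ = α/β = 12.6/14.05 = 0.8968.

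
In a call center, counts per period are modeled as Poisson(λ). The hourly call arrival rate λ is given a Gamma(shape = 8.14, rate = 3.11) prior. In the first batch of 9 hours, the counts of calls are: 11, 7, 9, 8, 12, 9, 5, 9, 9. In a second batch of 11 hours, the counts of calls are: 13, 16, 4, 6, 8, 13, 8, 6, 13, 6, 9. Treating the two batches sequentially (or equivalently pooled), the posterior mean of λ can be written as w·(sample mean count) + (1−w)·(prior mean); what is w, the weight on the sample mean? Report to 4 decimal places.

0.8654

With a Gamma(shape α, rate β) prior, the Poisson likelihood is conjugate: the posterior is Gamma(α + ΣXᵢ, β + n).
Total number of hours: n = 9 + 11 = 20.
Posterior mean = (α₀+S)/(β₀+n) = [n/(β₀+n)]·(S/n) + [β₀/(β₀+n)]·(α₀/β₀), so only n and β₀ enter the weight.
Weight on data w = n/(β₀+n) = 20/(3.11+20) = 20/23.11 = 0.8654.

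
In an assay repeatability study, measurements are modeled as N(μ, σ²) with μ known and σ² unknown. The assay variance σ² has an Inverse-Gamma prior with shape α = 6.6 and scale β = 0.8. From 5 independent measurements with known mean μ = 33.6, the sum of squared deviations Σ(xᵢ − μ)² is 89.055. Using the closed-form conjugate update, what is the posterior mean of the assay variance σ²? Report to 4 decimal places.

5.5960

With known mean μ and an Inverse-Gamma(α, β) prior on σ², the Normal likelihood is conjugate: posterior is Inv-Gamma(α + n/2, β + Σ(xᵢ−μ)²/2).
Posterior: Inv-Gamma(6.6 + 5/2, 0.8 + 89.055/2) = Inv-Gamma(9.10, 45.3275).
E[σ²|data] = β/(α−1) = 45.3275/8.10 = 5.5960.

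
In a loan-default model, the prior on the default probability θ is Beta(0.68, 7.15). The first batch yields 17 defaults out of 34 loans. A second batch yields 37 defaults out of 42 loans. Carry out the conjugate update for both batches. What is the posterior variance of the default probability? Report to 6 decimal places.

The Beta prior is conjugate to a Binomial/Bernoulli likelihood; the update adds successes to α and failures to β.
After batch 1: Beta(0.68+17, 7.15+17) = Beta(17.68, 24.15).
After batch 2: Beta(17.68+37, 24.15+5) = Beta(54.68, 29.15).
Var = αβ/((α+β)²(α+β+1)) = 54.68·29.15/(83.83²·84.83) = 0.002674.

0.002674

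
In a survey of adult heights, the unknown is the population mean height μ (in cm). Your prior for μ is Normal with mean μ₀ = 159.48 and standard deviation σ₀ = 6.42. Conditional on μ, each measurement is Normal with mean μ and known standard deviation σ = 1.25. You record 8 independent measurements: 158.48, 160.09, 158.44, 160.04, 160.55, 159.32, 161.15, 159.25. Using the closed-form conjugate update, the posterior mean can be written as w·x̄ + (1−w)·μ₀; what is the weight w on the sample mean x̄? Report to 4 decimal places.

For Normal data with known variance σ², a Normal(μ₀, σ₀²) prior on μ is conjugate. Posterior precision = 1/σ₀² + n/σ²; posterior mean is the precision-weighted average of μ₀ and x̄.
σ₀² = 6.42² = 41.2164, σ² = 1.25² = 1.5625. Prior precision 1/σ₀² = 1/41.2164; data precision n/σ² = 8/1.5625.
w = (n/σ²)/(1/σ₀² + n/σ²) = n·σ₀²/(σ² + n·σ₀²) = 8·41.2164/(1.5625 + 8·41.2164) = 329.7312/331.2937 = 0.9953.

0.9953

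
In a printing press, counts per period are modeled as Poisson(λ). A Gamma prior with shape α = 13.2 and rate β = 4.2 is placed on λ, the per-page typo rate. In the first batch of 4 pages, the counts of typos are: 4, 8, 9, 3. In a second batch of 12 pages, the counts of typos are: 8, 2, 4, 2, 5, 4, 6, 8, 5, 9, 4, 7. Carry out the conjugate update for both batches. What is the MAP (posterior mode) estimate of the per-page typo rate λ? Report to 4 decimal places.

4.9604

With a Gamma(shape α, rate β) prior, the Poisson likelihood is conjugate: the posterior is Gamma(α + ΣXᵢ, β + n).
Batch 1: sum of counts S = 24 over n = 4 pages.
After batch 1: Gamma(α+S, β+n) = Gamma(13.2+24, 4.2+4) = Gamma(37.2, 8.2).
Batch 2: sum of counts S = 64 over n = 12 pages.
After batch 2: Gamma(α+S, β+n) = Gamma(37.2+64, 8.2+12) = Gamma(101.2, 20.2).
Mode of Gamma(α,β) for α≥1 is (α−1)/β = 100.2/20.2 = 4.9604.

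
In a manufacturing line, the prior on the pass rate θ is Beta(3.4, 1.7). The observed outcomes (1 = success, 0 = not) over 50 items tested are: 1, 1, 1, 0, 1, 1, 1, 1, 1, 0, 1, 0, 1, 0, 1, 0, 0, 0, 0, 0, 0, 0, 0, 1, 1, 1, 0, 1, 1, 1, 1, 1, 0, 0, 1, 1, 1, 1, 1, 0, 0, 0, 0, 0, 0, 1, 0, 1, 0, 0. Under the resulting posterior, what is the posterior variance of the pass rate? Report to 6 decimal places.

0.004436

The Beta prior is conjugate to a Binomial/Bernoulli likelihood; the update adds successes to α and failures to β.
Posterior: Beta(α+k, β+n−k) = Beta(3.4+26, 1.7+24) = Beta(29.4, 25.7).
Var = αβ/((α+β)²(α+β+1)) = 29.4·25.7/(55.1²·56.1) = 0.004436.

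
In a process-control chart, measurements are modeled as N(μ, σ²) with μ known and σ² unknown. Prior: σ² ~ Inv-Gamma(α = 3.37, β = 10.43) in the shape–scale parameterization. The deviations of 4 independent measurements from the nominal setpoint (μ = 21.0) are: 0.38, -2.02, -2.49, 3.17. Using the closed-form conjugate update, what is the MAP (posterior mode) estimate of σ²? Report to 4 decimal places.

With known mean μ and an Inverse-Gamma(α, β) prior on σ², the Normal likelihood is conjugate: posterior is Inv-Gamma(α + n/2, β + Σ(xᵢ−μ)²/2).
Σ(xᵢ−μ)² = (0.38)² + (-2.02)² + (-2.49)² + (3.17)² = 20.4738.
Posterior: Inv-Gamma(3.37 + 4/2, 10.43 + 20.4738/2) = Inv-Gamma(5.37, 20.66690).
Mode = β/(α+1) = 20.66690/6.37 = 3.2444.

3.2444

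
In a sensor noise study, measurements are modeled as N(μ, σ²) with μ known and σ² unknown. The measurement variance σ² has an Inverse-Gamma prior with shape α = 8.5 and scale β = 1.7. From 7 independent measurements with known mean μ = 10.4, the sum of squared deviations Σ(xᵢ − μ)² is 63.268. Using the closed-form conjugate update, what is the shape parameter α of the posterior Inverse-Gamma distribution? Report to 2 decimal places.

With known mean μ and an Inverse-Gamma(α, β) prior on σ², the Normal likelihood is conjugate: posterior is Inv-Gamma(α + n/2, β + Σ(xᵢ−μ)²/2).
Posterior: Inv-Gamma(8.5 + 7/2, 1.7 + 63.268/2) = Inv-Gamma(12.00, 33.3340).
Posterior α = 12.00.

12.00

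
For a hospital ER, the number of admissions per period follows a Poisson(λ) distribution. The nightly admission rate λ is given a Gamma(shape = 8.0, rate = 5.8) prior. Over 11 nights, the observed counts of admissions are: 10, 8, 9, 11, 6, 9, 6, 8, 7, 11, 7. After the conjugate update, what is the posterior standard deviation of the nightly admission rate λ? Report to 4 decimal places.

0.5952

With a Gamma(shape α, rate β) prior, the Poisson likelihood is conjugate: the posterior is Gamma(α + ΣXᵢ, β + n).
Sum of counts S = 92 over n = 11 nights.
Posterior: Gamma(α+S, β+n) = Gamma(8.0+92, 5.8+11) = Gamma(100.0, 16.8).
SD = √α/β = √100.0/16.8 = 0.5952.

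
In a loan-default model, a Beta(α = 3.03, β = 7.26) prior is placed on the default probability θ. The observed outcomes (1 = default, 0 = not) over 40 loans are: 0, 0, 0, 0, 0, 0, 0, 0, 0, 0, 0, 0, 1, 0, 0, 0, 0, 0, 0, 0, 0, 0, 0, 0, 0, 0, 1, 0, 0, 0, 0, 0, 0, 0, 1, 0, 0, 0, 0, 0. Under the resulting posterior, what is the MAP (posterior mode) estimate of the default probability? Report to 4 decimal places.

The Beta prior is conjugate to a Binomial/Bernoulli likelihood; the update adds successes to α and failures to β.
Posterior: Beta(α+k, β+n−k) = Beta(3.03+3, 7.26+37) = Beta(6.03, 44.26).
Mode of Beta(a,b) for a,b>1 is (a−1)/(a+b−2) = 5.03/48.29 = 0.1042.

0.1042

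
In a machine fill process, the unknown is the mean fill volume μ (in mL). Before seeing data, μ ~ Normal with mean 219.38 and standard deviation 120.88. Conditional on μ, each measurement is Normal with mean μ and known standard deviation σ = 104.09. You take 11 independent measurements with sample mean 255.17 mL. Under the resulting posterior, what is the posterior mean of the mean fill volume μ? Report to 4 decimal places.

252.9098

For Normal data with known variance σ², a Normal(μ₀, σ₀²) prior on μ is conjugate. Posterior precision = 1/σ₀² + n/σ²; posterior mean is the precision-weighted average of μ₀ and x̄.
n·x̄ = 11·255.17 = 2806.87.
σ₀² = 120.88² = 14611.9744, σ² = 104.09² = 10834.7281; σ² + n·σ₀² = 10834.7281 + 11·14611.9744 = 171566.4465.
Posterior mean = (μ₀/σ₀² + n·x̄/σ²)/(1/σ₀² + n/σ²) = (σ²·μ₀ + σ₀²·n·x̄)/(σ² + n·σ₀²) = (10834.7281·219.38 + 14611.9744·2806.87)/171566.4465 = 43390835.234706/171566.4465 = 252.9098.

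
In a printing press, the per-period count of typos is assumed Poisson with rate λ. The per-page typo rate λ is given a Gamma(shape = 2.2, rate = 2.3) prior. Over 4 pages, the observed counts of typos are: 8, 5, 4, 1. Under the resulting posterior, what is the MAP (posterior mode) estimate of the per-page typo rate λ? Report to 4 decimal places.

With a Gamma(shape α, rate β) prior, the Poisson likelihood is conjugate: the posterior is Gamma(α + ΣXᵢ, β + n).
Sum of counts S = 18 over n = 4 pages.
Posterior: Gamma(α+S, β+n) = Gamma(2.2+18, 2.3+4) = Gamma(20.2, 6.3).
Mode of Gamma(α,β) for α≥1 is (α−1)/β = 19.2/6.3 = 3.0476.

3.0476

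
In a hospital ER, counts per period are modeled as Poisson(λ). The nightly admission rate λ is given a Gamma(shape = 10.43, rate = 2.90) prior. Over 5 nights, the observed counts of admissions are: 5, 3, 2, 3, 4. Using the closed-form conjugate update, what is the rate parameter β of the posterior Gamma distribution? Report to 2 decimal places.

7.90

With a Gamma(shape α, rate β) prior, the Poisson likelihood is conjugate: the posterior is Gamma(α + ΣXᵢ, β + n).
Sum of counts S = 17 over n = 5 nights.
Posterior: Gamma(α+S, β+n) = Gamma(10.43+17, 2.90+5) = Gamma(27.43, 7.90).
Posterior β = 7.90.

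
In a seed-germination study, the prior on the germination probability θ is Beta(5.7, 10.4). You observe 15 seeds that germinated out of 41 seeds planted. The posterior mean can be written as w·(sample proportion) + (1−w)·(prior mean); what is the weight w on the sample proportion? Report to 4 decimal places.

The Beta prior is conjugate to a Binomial/Bernoulli likelihood; the update adds successes to α and failures to β.
Posterior mean = (α₀+k)/(α₀+β₀+n) = [n/(α₀+β₀+n)]·(k/n) + [(α₀+β₀)/(α₀+β₀+n)]·α₀/(α₀+β₀), so only n and the prior enter the weight.
The weight on the data is w = n/(α₀+β₀+n) = 41/(5.7+10.4+41) = 41/57.1 = 0.7180.

0.7180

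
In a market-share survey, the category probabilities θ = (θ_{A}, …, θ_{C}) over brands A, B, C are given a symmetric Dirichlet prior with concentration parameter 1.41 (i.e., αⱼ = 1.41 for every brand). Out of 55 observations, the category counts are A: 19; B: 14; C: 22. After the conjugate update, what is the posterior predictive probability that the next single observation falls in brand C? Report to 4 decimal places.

0.3952

The Dirichlet prior is conjugate to the Multinomial likelihood: each posterior αⱼ = prior αⱼ + observed count nⱼ.
Posterior concentration: (20.41, 15.41, 23.41), total = 59.23.
P(next = C | data) = α_{C}/Σα = 0.3952.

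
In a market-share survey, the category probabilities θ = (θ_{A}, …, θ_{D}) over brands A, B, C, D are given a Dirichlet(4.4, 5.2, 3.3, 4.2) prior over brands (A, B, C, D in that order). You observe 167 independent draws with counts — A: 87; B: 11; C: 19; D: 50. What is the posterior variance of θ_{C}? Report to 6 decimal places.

0.000575

The Dirichlet prior is conjugate to the Multinomial likelihood: each posterior αⱼ = prior αⱼ + observed count nⱼ.
Posterior concentration: (91.4, 16.2, 22.3, 54.2), total = 184.1.
Var[θ_j] = α_j(Σα−α_j)/((Σα)²(Σα+1)) = 22.3·161.8/(184.1²·185.1) = 0.000575.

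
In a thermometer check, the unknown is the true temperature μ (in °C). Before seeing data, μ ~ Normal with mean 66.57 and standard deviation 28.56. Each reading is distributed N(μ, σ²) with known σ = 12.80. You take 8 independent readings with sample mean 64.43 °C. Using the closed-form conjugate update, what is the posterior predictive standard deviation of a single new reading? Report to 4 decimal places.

13.5580

For Normal data with known variance σ², a Normal(μ₀, σ₀²) prior on μ is conjugate. Posterior precision = 1/σ₀² + n/σ²; posterior mean is the precision-weighted average of μ₀ and x̄.
σ₀² = 28.56² = 815.6736, σ² = 12.80² = 163.84; σ² + n·σ₀² = 163.84 + 8·815.6736 = 6689.2288.
Posterior precision = 1/σ₀² + n/σ² = 1/815.6736 + 8/163.84 = (σ² + n·σ₀²)/(σ₀²σ²) = 6689.2288/(815.6736·163.84); posterior variance σₙ² = σ₀²σ²/(σ² + n·σ₀²) = 815.6736·163.84/6689.2288 = 19.978381.
Predictive variance for one new observation = σₙ² + σ² = 815.6736·163.84/6689.2288 + 163.84 = σ²·(σ₀² + 6689.2288)/6689.2288 = 163.84·7504.9024/6689.2288 = 183.818381; SD = √(163.84·7504.9024/6689.2288) = 13.5580.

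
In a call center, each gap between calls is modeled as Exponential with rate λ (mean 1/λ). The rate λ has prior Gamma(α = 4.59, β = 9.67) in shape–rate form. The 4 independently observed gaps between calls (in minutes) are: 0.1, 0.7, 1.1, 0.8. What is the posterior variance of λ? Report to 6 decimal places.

With a Gamma(shape α, rate β) prior on the exponential rate λ, the posterior after n observations with total T = Σxᵢ is Gamma(α+n, β+T).
Sum of observations T = 2.7 minutes; n = 4.
Posterior: Gamma(4.59+4, 9.67+2.7) = Gamma(8.59, 12.37).
Var = α/β² = 0.056138.

0.056138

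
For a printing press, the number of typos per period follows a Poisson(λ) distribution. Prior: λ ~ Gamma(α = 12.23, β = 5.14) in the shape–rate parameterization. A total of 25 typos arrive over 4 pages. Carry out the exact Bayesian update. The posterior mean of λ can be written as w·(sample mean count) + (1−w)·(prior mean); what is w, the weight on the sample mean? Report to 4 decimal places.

With a Gamma(shape α, rate β) prior, the Poisson likelihood is conjugate: the posterior is Gamma(α + ΣXᵢ, β + n).
Posterior mean = (α₀+S)/(β₀+n) = [n/(β₀+n)]·(S/n) + [β₀/(β₀+n)]·(α₀/β₀), so only n and β₀ enter the weight.
Weight on data w = n/(β₀+n) = 4/(5.14+4) = 4/9.14 = 0.4376.

0.4376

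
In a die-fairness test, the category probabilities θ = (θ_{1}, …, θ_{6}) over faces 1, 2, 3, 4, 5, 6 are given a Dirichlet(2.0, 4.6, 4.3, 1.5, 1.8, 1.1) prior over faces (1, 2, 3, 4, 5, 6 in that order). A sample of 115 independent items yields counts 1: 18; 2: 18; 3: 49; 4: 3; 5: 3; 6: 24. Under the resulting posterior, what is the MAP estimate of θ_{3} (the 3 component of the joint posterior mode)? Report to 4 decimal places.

0.4208

The Dirichlet prior is conjugate to the Multinomial likelihood: each posterior αⱼ = prior αⱼ + observed count nⱼ.
Posterior concentration: (20.0, 22.6, 53.3, 4.5, 4.8, 25.1), total = 130.3.
Joint mode component: (α_{3}−1)/(Σα−K) = 52.3/124.3 = 0.4208.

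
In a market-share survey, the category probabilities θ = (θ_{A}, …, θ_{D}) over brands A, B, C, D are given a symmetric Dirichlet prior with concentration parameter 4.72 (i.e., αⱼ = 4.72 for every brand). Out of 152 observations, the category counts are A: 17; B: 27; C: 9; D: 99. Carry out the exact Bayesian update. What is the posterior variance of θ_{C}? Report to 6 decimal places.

The Dirichlet prior is conjugate to the Multinomial likelihood: each posterior αⱼ = prior αⱼ + observed count nⱼ.
Posterior concentration: (21.72, 31.72, 13.72, 103.72), total = 170.88.
Var[θ_j] = α_j(Σα−α_j)/((Σα)²(Σα+1)) = 13.72·157.16/(170.88²·171.88) = 0.000430.

0.000430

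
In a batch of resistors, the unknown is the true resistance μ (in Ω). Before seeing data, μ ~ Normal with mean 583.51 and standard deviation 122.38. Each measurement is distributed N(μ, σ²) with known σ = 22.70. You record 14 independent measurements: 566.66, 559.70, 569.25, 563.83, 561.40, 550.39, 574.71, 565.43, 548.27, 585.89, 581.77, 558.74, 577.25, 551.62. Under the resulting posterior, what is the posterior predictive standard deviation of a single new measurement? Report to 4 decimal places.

23.4948

For Normal data with known variance σ², a Normal(μ₀, σ₀²) prior on μ is conjugate. Posterior precision = 1/σ₀² + n/σ²; posterior mean is the precision-weighted average of μ₀ and x̄.
σ₀² = 122.38² = 14976.8644, σ² = 22.70² = 515.29; σ² + n·σ₀² = 515.29 + 14·14976.8644 = 210191.3916.
Posterior precision = 1/σ₀² + n/σ² = 1/14976.8644 + 14/515.29 = (σ² + n·σ₀²)/(σ₀²σ²) = 210191.3916/(14976.8644·515.29); posterior variance σₙ² = σ₀²σ²/(σ² + n·σ₀²) = 14976.8644·515.29/210191.3916 = 36.716197.
Predictive variance for one new observation = σₙ² + σ² = 14976.8644·515.29/210191.3916 + 515.29 = σ²·(σ₀² + 210191.3916)/210191.3916 = 515.29·225168.256/210191.3916 = 552.006197; SD = √(515.29·225168.256/210191.3916) = 23.4948.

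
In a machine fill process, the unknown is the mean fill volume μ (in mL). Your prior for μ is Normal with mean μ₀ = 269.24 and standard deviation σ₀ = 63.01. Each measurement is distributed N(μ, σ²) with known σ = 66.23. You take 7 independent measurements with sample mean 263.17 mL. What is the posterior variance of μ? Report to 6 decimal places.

541.210569

For Normal data with known variance σ², a Normal(μ₀, σ₀²) prior on μ is conjugate. Posterior precision = 1/σ₀² + n/σ²; posterior mean is the precision-weighted average of μ₀ and x̄.
σ₀² = 63.01² = 3970.2601, σ² = 66.23² = 4386.4129; σ² + n·σ₀² = 4386.4129 + 7·3970.2601 = 32178.2336.
Posterior precision = 1/σ₀² + n/σ² = 1/3970.2601 + 7/4386.4129 = (σ² + n·σ₀²)/(σ₀²σ²) = 32178.2336/(3970.2601·4386.4129); posterior variance σₙ² = σ₀²σ²/(σ² + n·σ₀²) = 3970.2601·4386.4129/32178.2336 = 541.210569.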